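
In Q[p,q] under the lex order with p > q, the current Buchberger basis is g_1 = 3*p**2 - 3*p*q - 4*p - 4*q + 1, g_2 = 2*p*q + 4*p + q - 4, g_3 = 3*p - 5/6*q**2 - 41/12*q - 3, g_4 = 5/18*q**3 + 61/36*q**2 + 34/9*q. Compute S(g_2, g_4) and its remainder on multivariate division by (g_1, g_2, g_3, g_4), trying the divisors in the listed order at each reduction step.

lcm(LM(g_2), LM(g_4)) = p*q**3.
S = (lcm/LT(g_2))·g_2 − (lcm/LT(g_4))·g_4 = -41/10*p*q**2 - 68/5*p*q + 1/2*q**3 - 2*q**2.
Reduce S modulo (g_1, g_2, g_3, g_4) in that order:
  leading term p*q**2: subtract (-41/20*q)·g_2 from -41/10*p*q**2 - 68/5*p*q + 1/2*q**3 - 2*q**2 → -27/5*p*q + 1/2*q**3 + 1/20*q**2 - 41/5*q
  leading term p*q: subtract (-27/10)·g_2 from -27/5*p*q + 1/2*q**3 + 1/20*q**2 - 41/5*q → 54/5*p + 1/2*q**3 + 1/20*q**2 - 11/2*q - 54/5
  leading term p: subtract (18/5)·g_3 from 54/5*p + 1/2*q**3 + 1/20*q**2 - 11/2*q - 54/5 → 1/2*q**3 + 61/20*q**2 + 34/5*q
  leading term q**3: subtract (9/5)·g_4 from 1/2*q**3 + 61/20*q**2 + 34/5*q → 0
The remainder is 0, so this S-polynomial contributes no new basis element.

S(g_2, g_4) = -41/10*p*q**2 - 68/5*p*q + 1/2*q**3 - 2*q**2; remainder on division = 0.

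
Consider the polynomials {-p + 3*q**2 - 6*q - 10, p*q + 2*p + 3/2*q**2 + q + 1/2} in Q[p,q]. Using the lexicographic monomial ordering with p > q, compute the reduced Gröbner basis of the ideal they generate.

G = {p - 3*q**2 + 6*q + 10, q**3 + 1/2*q**2 - 7*q - 13/2}

The reduced Gröbner basis is the canonical form of the ideal for this ordering.

f_1 = -p + 3*q**2 - 6*q - 10, LT = p.
f_2 = p*q + 2*p + 3/2*q**2 + q + 1/2, LT = p*q.

S(f_1,f_2): lcm = p*q. S = -2*p - 3*q**3 + 9/2*q**2 + 9*q - 1/2.
  reduce S modulo (f_1, f_2):
  remainder -3*q**3 - 3/2*q**2 + 21*q + 39/2 ≠ 0; add g_3 = -3*q**3 - 3/2*q**2 + 21*q + 39/2 to the basis.

The other S-polynomials (S(f_1,g_3), S(f_2,g_3)) all reduce to 0 modulo the current basis, so we have a Gröbner basis.
Inter-reduce: drop elements whose leading term is divisible by another's, tail-reduce, and make monic.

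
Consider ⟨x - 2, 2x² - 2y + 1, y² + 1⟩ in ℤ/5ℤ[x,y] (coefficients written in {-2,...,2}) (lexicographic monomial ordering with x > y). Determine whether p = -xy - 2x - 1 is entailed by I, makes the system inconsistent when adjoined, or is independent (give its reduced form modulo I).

First compute the reduced Gröbner basis of I by Buchberger's algorithm.
f_1 = x - 2, LT = x.
f_2 = 2x² - 2y + 1, LT = x².
f_3 = y² + 1, LT = y².

S(f_1,f_2): lcm = x². S = -2x + y + 2.
  leading term x: subtract (-2)·f_1 from -2x + y + 2 → y - 2
  leading term y: no divisor's leading term divides it; move y to the remainder.
  leading term 1: no divisor's leading term divides it; move -2 to the remainder.
  remainder y - 2 ≠ 0; add h_4 = y - 2 to the basis.

The other S-polynomials (S(f_1,f_3), S(f_2,f_3), S(f_1,h_4), S(f_2,h_4), S(f_3,h_4)) all reduce to 0 modulo the current basis, so we have a Gröbner basis.
Inter-reduce: drop elements whose leading term is divisible by another's, tail-reduce, and make monic.
Reduced Gröbner basis: {x - 2, y - 2}.
Label its elements g_1 = x - 2, g_2 = y - 2.

Reduce p = -xy - 2x - 1 modulo G:
  leading term xy: subtract (-y)·g_1 from -xy - 2x - 1 → -2x - 2y - 1
  leading term x: subtract (-2)·g_1 from -2x - 2y - 1 → -2y
  leading term y: subtract (-2)·g_2 from -2y → 1
  leading term 1: no divisor's leading term divides it; move 1 to the remainder.
  normal form = 1.
The normal form is nonzero, so p ∉ I. Since p minus its normal form lies in I, I + (p) = I + (r) where r = 1; decide whether this ideal is the whole ring.
Here r = 1 is a nonzero constant, hence a unit: 1 ∈ I + (p), the Gröbner basis of I + (p) is {1}, and the enlarged system has no common solution — adjoining p is inconsistent.

Adjoining -xy - 2x - 1 makes the ideal the whole ring: the system is inconsistent.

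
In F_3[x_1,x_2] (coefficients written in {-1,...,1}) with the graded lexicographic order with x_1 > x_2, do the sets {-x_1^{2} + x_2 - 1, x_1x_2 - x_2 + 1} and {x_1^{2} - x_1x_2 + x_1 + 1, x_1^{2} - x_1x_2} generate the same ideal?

Two ideals are equal iff their reduced Gröbner bases coincide (the reduced basis is unique for a fixed ordering).
Buchberger on the first generating set:
f_1 = -x_1^{2} + x_2 - 1, LT = x_1^{2}.
f_2 = x_1x_2 - x_2 + 1, LT = x_1x_2.

S(f_1,f_2): lcm = x_1^{2}x_2. S = x_1x_2 - x_2^{2} - x_1 + x_2.
  reduce S modulo (f_1, f_2):
  remainder -x_2^{2} - x_1 - x_2 - 1 ≠ 0; add g_3 = -x_2^{2} - x_1 - x_2 - 1 to the basis.

The other S-polynomials (S(f_1,g_3), S(f_2,g_3)) all reduce to 0 modulo the current basis, so we have a Gröbner basis.
Inter-reduce: drop elements whose leading term is divisible by another's, tail-reduce, and make monic.
Reduced Gröbner basis: {x_1^{2} - x_2 + 1, x_1x_2 - x_2 + 1, x_2^{2} + x_1 + x_2 + 1}.

Buchberger on the second generating set:
h_1 = x_1^{2} - x_1x_2 + x_1 + 1, LT = x_1^{2}.
h_2 = x_1^{2} - x_1x_2, LT = x_1^{2}.

S(h_1,h_2): lcm = x_1^{2}. S = x_1 + 1.
  reduce S modulo (h_1, h_2):
  remainder x_1 + 1 ≠ 0; add k_3 = x_1 + 1 to the basis.

S(h_1,k_3): lcm = x_1^{2}. S = -x_1x_2 + 1.
  reduce S modulo (h_1, h_2, k_3):
  remainder x_2 + 1 ≠ 0; add k_4 = x_2 + 1 to the basis.

The other S-polynomials (S(h_2,k_3), S(h_1,k_4), S(h_2,k_4), S(k_3,k_4)) all reduce to 0 modulo the current basis, so we have a Gröbner basis.
Inter-reduce: drop elements whose leading term is divisible by another's, tail-reduce, and make monic.
Reduced Gröbner basis: {x_1 + 1, x_2 + 1}.

Since the reduced bases disagree, the two ideals are not the same.

No, the ideals differ.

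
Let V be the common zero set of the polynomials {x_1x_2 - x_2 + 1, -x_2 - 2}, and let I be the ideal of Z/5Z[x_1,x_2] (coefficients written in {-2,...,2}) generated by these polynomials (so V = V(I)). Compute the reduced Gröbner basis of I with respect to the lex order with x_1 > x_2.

G = {x_1 + 1, x_2 + 2}

f_1 = x_1x_2 - x_2 + 1, LT = x_1x_2.
f_2 = -x_2 - 2, LT = x_2.

S(f_1,f_2): lcm = x_1x_2. S = -2x_1 - x_2 + 1.
  reduce S modulo (f_1, f_2):
  remainder -2x_1 - 2 ≠ 0; add g_3 = -2x_1 - 2 to the basis.

The other S-polynomials (S(f_1,g_3), S(f_2,g_3)) all reduce to 0 modulo the current basis, so we have a Gröbner basis.
Inter-reduce: drop elements whose leading term is divisible by another's, tail-reduce, and make monic.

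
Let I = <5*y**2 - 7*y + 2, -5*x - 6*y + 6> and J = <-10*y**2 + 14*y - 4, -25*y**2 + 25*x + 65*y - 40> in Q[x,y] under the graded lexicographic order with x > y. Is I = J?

For a fixed monomial order, each ideal has a unique reduced Gröbner basis; comparing bases decides equality.
Buchberger on the first generating set:
f_1 = 5*y**2 - 7*y + 2, LT = y**2.
f_2 = -5*x - 6*y + 6, LT = x.

The S-polynomials (S(f_1,f_2)) all reduce to 0 modulo the current basis, so we have a Gröbner basis.
Inter-reduce: drop elements whose leading term is divisible by another's, tail-reduce, and make monic.
Reduced Gröbner basis: {y**2 - 7/5*y + 2/5, x + 6/5*y - 6/5}.

Buchberger on the second generating set:
h_1 = -10*y**2 + 14*y - 4, LT = y**2.
h_2 = -25*y**2 + 25*x + 65*y - 40, LT = y**2.

S(h_1,h_2): lcm = y**2. S = x + 6/5*y - 6/5.
  leading term x: no divisor's leading term divides it; move x to the remainder.
  leading term y: no divisor's leading term divides it; move 6/5*y to the remainder.
  leading term 1: no divisor's leading term divides it; move -6/5 to the remainder.
  remainder x + 6/5*y - 6/5 ≠ 0; add k_3 = x + 6/5*y - 6/5 to the basis.

The other S-polynomials (S(h_1,k_3), S(h_2,k_3)) all reduce to 0 modulo the current basis, so we have a Gröbner basis.
Inter-reduce: drop elements whose leading term is divisible by another's, tail-reduce, and make monic.
Reduced Gröbner basis: {y**2 - 7/5*y + 2/5, x + 6/5*y - 6/5}.

These coincide, so the ideals are equal.
The same test decides containment: I ⊆ J iff every generator of I reduces to 0 modulo a Gröbner basis of J.

Yes, the ideals are equal.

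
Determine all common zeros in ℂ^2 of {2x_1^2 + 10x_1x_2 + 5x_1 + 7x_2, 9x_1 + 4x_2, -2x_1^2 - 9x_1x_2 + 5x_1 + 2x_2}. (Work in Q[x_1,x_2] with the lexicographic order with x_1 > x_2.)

Compute a lex Gröbner basis by Buchberger's algorithm.
f_1 = 2x_1^2 + 10x_1x_2 + 5x_1 + 7x_2, LT = x_1^2.
f_2 = 9x_1 + 4x_2, LT = x_1.
f_3 = -2x_1^2 - 9x_1x_2 + 5x_1 + 2x_2, LT = x_1^2.

S(f_1,f_2): lcm = x_1^2. S = 41/9x_1x_2 + 5/2x_1 + 7/2x_2.
  leading term x_1x_2: subtract (41/81x_2)·f_2 from 41/9x_1x_2 + 5/2x_1 + 7/2x_2 → 5/2x_1 - 164/81x_2^2 + 7/2x_2
  leading term x_1: subtract (5/18)·f_2 from 5/2x_1 - 164/81x_2^2 + 7/2x_2 → -164/81x_2^2 + 43/18x_2
  leading term x_2^2: no divisor's leading term divides it; move -164/81x_2^2 to the remainder.
  leading term x_2: no divisor's leading term divides it; move 43/18x_2 to the remainder.
  remainder -164/81x_2^2 + 43/18x_2 ≠ 0; add h_4 = -164/81x_2^2 + 43/18x_2 to the basis.

S(f_1,f_3): lcm = x_1^2. S = 1/2x_1x_2 + 5x_1 + 9/2x_2.
  leading term x_1x_2: subtract (1/18x_2)·f_2 from 1/2x_1x_2 + 5x_1 + 9/2x_2 → 5x_1 - 2/9x_2^2 + 9/2x_2
  leading term x_1: subtract (5/9)·f_2 from 5x_1 - 2/9x_2^2 + 9/2x_2 → -2/9x_2^2 + 41/18x_2
  leading term x_2^2: subtract (9/82)·h_4 from -2/9x_2^2 + 41/18x_2 → 2975/1476x_2
  leading term x_2: no divisor's leading term divides it; move 2975/1476x_2 to the remainder.
  remainder 2975/1476x_2 ≠ 0; add h_5 = 2975/1476x_2 to the basis.

The other S-polynomials (S(f_2,f_3), S(f_1,h_4), S(f_2,h_4), S(f_3,h_4), S(f_1,h_5), S(f_2,h_5), S(f_3,h_5), S(h_4,h_5)) all reduce to 0 modulo the current basis, so we have a Gröbner basis.
Inter-reduce: drop elements whose leading term is divisible by another's, tail-reduce, and make monic.
Reduced Gröbner basis: {x_1, x_2}.

The lex basis is triangular: the last element involves only x_2. Solving x_2 = 0 gives x_2 ∈ {0}; substituting each value into the earlier elements determines the remaining variables.
  x_2 = 0: the earlier basis element becomes x_1 = 0, giving x_1 = 0 — point (0, 0).

{(0, 0)}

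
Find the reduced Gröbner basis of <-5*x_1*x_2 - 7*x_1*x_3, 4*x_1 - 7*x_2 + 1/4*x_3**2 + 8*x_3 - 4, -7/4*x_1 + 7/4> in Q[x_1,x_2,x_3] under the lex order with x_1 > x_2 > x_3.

G = {x_1 - 1, x_2 + 7/5*x_3, x_3**2 + 356/5*x_3}

f_1 = -5*x_1*x_2 - 7*x_1*x_3, LT = x_1*x_2.
f_2 = 4*x_1 - 7*x_2 + 1/4*x_3**2 + 8*x_3 - 4, LT = x_1.
f_3 = -7/4*x_1 + 7/4, LT = x_1.

S(f_1,f_2): lcm = x_1*x_2. S = 7/5*x_1*x_3 + 7/4*x_2**2 - 1/16*x_2*x_3**2 - 2*x_2*x_3 + x_2.
  reduce S modulo (f_1, f_2, f_3):
  remainder 7/4*x_2**2 - 1/16*x_2*x_3**2 + 9/20*x_2*x_3 + x_2 - 7/80*x_3**3 - 14/5*x_3**2 + 7/5*x_3 ≠ 0; add g_4 = 7/4*x_2**2 - 1/16*x_2*x_3**2 + 9/20*x_2*x_3 + x_2 - 7/80*x_3**3 - 14/5*x_3**2 + 7/5*x_3 to the basis.

S(f_1,f_3): lcm = x_1*x_2. S = 7/5*x_1*x_3 + x_2.
  reduce S modulo (f_1, f_2, f_3, g_4):
  remainder 49/20*x_2*x_3 + x_2 - 7/80*x_3**3 - 14/5*x_3**2 + 7/5*x_3 ≠ 0; add g_5 = 49/20*x_2*x_3 + x_2 - 7/80*x_3**3 - 14/5*x_3**2 + 7/5*x_3 to the basis.

S(f_2,f_3): lcm = x_1. S = -7/4*x_2 + 1/16*x_3**2 + 2*x_3.
  reduce S modulo (f_1, f_2, f_3, g_4, g_5):
  remainder -7/4*x_2 + 1/16*x_3**2 + 2*x_3 ≠ 0; add g_6 = -7/4*x_2 + 1/16*x_3**2 + 2*x_3 to the basis.

S(f_1,g_5): lcm = x_1*x_2*x_3. S = -20/49*x_1*x_2 + 1/28*x_1*x_3**3 + 89/35*x_1*x_3**2 - 4/7*x_1*x_3.
  reduce S modulo (f_1, f_2, f_3, g_4, g_5, g_6):
  remainder -5/5488*x_3**4 - 1574/16807*x_3**3 - 1666027/823543*x_3**2 + 1543616/823543*x_3 ≠ 0; add g_7 = -5/5488*x_3**4 - 1574/16807*x_3**3 - 1666027/823543*x_3**2 + 1543616/823543*x_3 to the basis.

S(f_1,g_6): lcm = x_1*x_2. S = 1/28*x_1*x_3**2 + 89/35*x_1*x_3.
  reduce S modulo (f_1, f_2, f_3, g_4, g_5, g_6, g_7):
  remainder -5/5488*x_3**3 - 1574/16807*x_3**2 - 34443/16807*x_3 ≠ 0; add g_8 = -5/5488*x_3**3 - 1574/16807*x_3**2 - 34443/16807*x_3 to the basis.

S(g_5,g_6): lcm = x_2*x_3. S = 20/49*x_2 + 4/7*x_3.
  reduce S modulo (f_1, f_2, f_3, g_4, g_5, g_6, g_7, g_8):
  remainder 5/343*x_3**2 + 356/343*x_3 ≠ 0; add g_9 = 5/343*x_3**2 + 356/343*x_3 to the basis.

The other S-polynomials (S(f_1,g_4), S(f_2,g_4), S(f_3,g_4), S(f_2,g_5), S(f_3,g_5), S(g_4,g_5), S(f_2,g_6), S(f_3,g_6), S(g_4,g_6), S(f_1,g_7), S(f_2,g_7), S(f_3,g_7), S(g_4,g_7), S(g_5,g_7), S(g_6,g_7), S(f_1,g_8), S(f_2,g_8), S(f_3,g_8), S(g_4,g_8), S(g_5,g_8), S(g_6,g_8), S(g_7,g_8), S(f_1,g_9), S(f_2,g_9), S(f_3,g_9), S(g_4,g_9), S(g_5,g_9), S(g_6,g_9), S(g_7,g_9), S(g_8,g_9)) all reduce to 0 modulo the current basis, so we have a Gröbner basis.
Inter-reduce: drop elements whose leading term is divisible by another's, tail-reduce, and make monic.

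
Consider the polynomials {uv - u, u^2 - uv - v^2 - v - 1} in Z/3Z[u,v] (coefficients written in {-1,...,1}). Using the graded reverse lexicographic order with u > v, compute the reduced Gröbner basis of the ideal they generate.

G = {v^3 - 1, u^2 - v^2 - u - v - 1, uv - u}

f_1 = uv - u, LT = uv.
f_2 = u^2 - uv - v^2 - v - 1, LT = u^2.

S(f_1,f_2): lcm = u^2v. S = uv^2 + v^3 - u^2 + v^2 + v.
  leading term uv^2: subtract (v)·f_1 from uv^2 + v^3 - u^2 + v^2 + v → v^3 - u^2 + uv + v^2 + v
  leading term v^3: no divisor's leading term divides it; move v^3 to the remainder.
  leading term u^2: subtract (-1)·f_2 from -u^2 + uv + v^2 + v → -1
  leading term 1: no divisor's leading term divides it; move -1 to the remainder.
  remainder v^3 - 1 ≠ 0; add g_3 = v^3 - 1 to the basis.

The other S-polynomials (S(f_1,g_3), S(f_2,g_3)) all reduce to 0 modulo the current basis, so we have a Gröbner basis.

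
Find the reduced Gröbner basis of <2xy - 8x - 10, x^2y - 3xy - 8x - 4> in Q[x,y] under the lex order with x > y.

f_1 = 2xy - 8x - 10, LT = xy.
f_2 = x^2y - 3xy - 8x - 4, LT = x^2y.

S(f_1,f_2): lcm = x^2y. S = -4x^2 + 3xy + 3x + 4.
  reduce S modulo (f_1, f_2):
  remainder -4x^2 + 15x + 19 ≠ 0; add g_3 = -4x^2 + 15x + 19 to the basis.

S(f_1,g_3): lcm = x^2y. S = -4x^2 + 15/4xy - 5x + 19/4y.
  reduce S modulo (f_1, f_2, g_3):
  remainder -5x + 19/4y - 1/4 ≠ 0; add g_4 = -5x + 19/4y - 1/4 to the basis.

S(f_1,g_4): lcm = xy. S = -4x + 19/20y^2 - 1/20y - 5.
  reduce S modulo (f_1, f_2, g_3, g_4):
  remainder 19/20y^2 - 77/20y - 24/5 ≠ 0; add g_5 = 19/20y^2 - 77/20y - 24/5 to the basis.

The other S-polynomials (S(f_2,g_3), S(f_2,g_4), S(g_3,g_4), S(f_1,g_5), S(f_2,g_5), S(g_3,g_5), S(g_4,g_5)) all reduce to 0 modulo the current basis, so we have a Gröbner basis.
Inter-reduce: drop elements whose leading term is divisible by another's, tail-reduce, and make monic.

G = {x - 19/20y + 1/20, y^2 - 77/19y - 96/19}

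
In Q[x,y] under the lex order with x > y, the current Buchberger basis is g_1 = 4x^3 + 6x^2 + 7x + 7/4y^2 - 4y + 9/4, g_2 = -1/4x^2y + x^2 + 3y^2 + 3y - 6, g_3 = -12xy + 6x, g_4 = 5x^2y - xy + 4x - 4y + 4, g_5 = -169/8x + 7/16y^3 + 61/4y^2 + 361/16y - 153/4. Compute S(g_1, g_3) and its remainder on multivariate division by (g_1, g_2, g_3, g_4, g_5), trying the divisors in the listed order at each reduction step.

S(g_1, g_3) = 1/2x^3 + 3/2x^2y + 7/4xy + 7/16y^3 - y^2 + 9/16y; remainder on division = 1164737/3655808y^3 + 2887335/228488y^2 + 47271823/3655808y - 1478655/57122.

lcm(LM(g_1), LM(g_3)) = x^3y.
S = (lcm/LT(g_1))·g_1 − (lcm/LT(g_3))·g_3 = 1/2x^3 + 3/2x^2y + 7/4xy + 7/16y^3 - y^2 + 9/16y.
Reduce S modulo (g_1, g_2, g_3, g_4, g_5) in that order:
  leading term x^3: subtract (1/8)·g_1 from 1/2x^3 + 3/2x^2y + 7/4xy + 7/16y^3 - y^2 + 9/16y → 3/2x^2y - 3/4x^2 + 7/4xy - 7/8x + 7/16y^3 - 39/32y^2 + 17/16y - 9/32
  leading term x^2y: subtract (-6)·g_2 from 3/2x^2y - 3/4x^2 + 7/4xy - 7/8x + 7/16y^3 - 39/32y^2 + 17/16y - 9/32 → 21/4x^2 + 7/4xy - 7/8x + 7/16y^3 + 537/32y^2 + 305/16y - 1161/32
  leading term x^2: subtract (-42/169x)·g_5 from 21/4x^2 + 7/4xy - 7/8x + 7/16y^3 + 537/32y^2 + 305/16y - 1161/32 → 147/1352xy^3 + 1281/338xy^2 + 9947/1352xy - 14035/1352x + 7/16y^3 + 537/32y^2 + 305/16y - 1161/32
  leading term xy^3: subtract (-49/5408y^2)·g_3 from 147/1352xy^3 + 1281/338xy^2 + 9947/1352xy - 14035/1352x + 7/16y^3 + 537/32y^2 + 305/16y - 1161/32 → 10395/2704xy^2 + 9947/1352xy - 14035/1352x + 7/16y^3 + 537/32y^2 + 305/16y - 1161/32
  leading term xy^2: subtract (-3465/10816y)·g_3 from 10395/2704xy^2 + 9947/1352xy - 14035/1352x + 7/16y^3 + 537/32y^2 + 305/16y - 1161/32 → 50183/5408xy - 14035/1352x + 7/16y^3 + 537/32y^2 + 305/16y - 1161/32
  leading term xy: subtract (-50183/64896)·g_3 from 50183/5408xy - 14035/1352x + 7/16y^3 + 537/32y^2 + 305/16y - 1161/32 → -62097/10816x + 7/16y^3 + 537/32y^2 + 305/16y - 1161/32
  leading term x: subtract (62097/228488)·g_5 from -62097/10816x + 7/16y^3 + 537/32y^2 + 305/16y - 1161/32 → 1164737/3655808y^3 + 2887335/228488y^2 + 47271823/3655808y - 1478655/57122
  leading term y^3: no divisor's leading term divides it; move 1164737/3655808y^3 to the remainder.
  leading term y^2: no divisor's leading term divides it; move 2887335/228488y^2 to the remainder.
  leading term y: no divisor's leading term divides it; move 47271823/3655808y to the remainder.
  leading term 1: no divisor's leading term divides it; move -1478655/57122 to the remainder.
The remainder 1164737/3655808y^3 + 2887335/228488y^2 + 47271823/3655808y - 1478655/57122 is nonzero, so it would be added as the next basis element.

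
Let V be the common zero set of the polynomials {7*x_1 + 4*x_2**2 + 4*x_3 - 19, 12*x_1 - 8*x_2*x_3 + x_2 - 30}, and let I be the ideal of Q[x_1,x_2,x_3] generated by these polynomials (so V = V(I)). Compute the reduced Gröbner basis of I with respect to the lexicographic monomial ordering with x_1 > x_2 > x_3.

G = {x_1 - 2/3*x_2*x_3 + 1/12*x_2 - 5/2, x_2**2 + 7/6*x_2*x_3 - 7/48*x_2 + x_3 - 3/8}

f_1 = 7*x_1 + 4*x_2**2 + 4*x_3 - 19, LT = x_1.
f_2 = 12*x_1 - 8*x_2*x_3 + x_2 - 30, LT = x_1.

S(f_1,f_2): lcm = x_1. S = 4/7*x_2**2 + 2/3*x_2*x_3 - 1/12*x_2 + 4/7*x_3 - 3/14.
  leading term x_2**2: no divisor's leading term divides it; move 4/7*x_2**2 to the remainder.
  leading term x_2*x_3: no divisor's leading term divides it; move 2/3*x_2*x_3 to the remainder.
  leading term x_2: no divisor's leading term divides it; move -1/12*x_2 to the remainder.
  leading term x_3: no divisor's leading term divides it; move 4/7*x_3 to the remainder.
  leading term 1: no divisor's leading term divides it; move -3/14 to the remainder.
  remainder 4/7*x_2**2 + 2/3*x_2*x_3 - 1/12*x_2 + 4/7*x_3 - 3/14 ≠ 0; add g_3 = 4/7*x_2**2 + 2/3*x_2*x_3 - 1/12*x_2 + 4/7*x_3 - 3/14 to the basis.

S(f_1,g_3): leading monomials are coprime, so the S-polynomial reduces to 0 (Buchberger's first criterion).
S(f_2,g_3): leading monomials are coprime, so the S-polynomial reduces to 0 (Buchberger's first criterion).
Every S-polynomial of the final basis reduces to 0, so we have a Gröbner basis.
Inter-reduce: drop elements whose leading term is divisible by another's, tail-reduce, and make monic.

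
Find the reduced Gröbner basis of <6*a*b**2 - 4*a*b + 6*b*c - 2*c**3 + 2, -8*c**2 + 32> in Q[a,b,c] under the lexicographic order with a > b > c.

G = {a*b**2 - 2/3*a*b + b*c - 4/3*c + 1/3, c**2 - 4}

f_1 = 6*a*b**2 - 4*a*b + 6*b*c - 2*c**3 + 2, LT = a*b**2.
f_2 = -8*c**2 + 32, LT = c**2.

The S-polynomials (S(f_1,f_2)) all reduce to 0 modulo the current basis, so we have a Gröbner basis.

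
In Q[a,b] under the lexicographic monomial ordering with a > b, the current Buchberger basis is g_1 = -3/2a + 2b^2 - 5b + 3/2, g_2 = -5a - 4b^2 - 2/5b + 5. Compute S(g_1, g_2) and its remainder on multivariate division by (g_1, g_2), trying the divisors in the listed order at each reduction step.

lcm(LM(g_1), LM(g_2)) = a.
S = (lcm/LT(g_1))·g_1 − (lcm/LT(g_2))·g_2 = -32/15b^2 + 244/75b.
Reduce S modulo (g_1, g_2) in that order:
  leading term b^2: no divisor's leading term divides it; move -32/15b^2 to the remainder.
  leading term b: no divisor's leading term divides it; move 244/75b to the remainder.
The remainder -32/15b^2 + 244/75b is nonzero, so it would be added as the next basis element.
An S-polynomial is built so that the two leading terms cancel; whether anything survives reduction is exactly the Gröbner-basis criterion.

S(g_1, g_2) = -32/15b^2 + 244/75b; remainder on division = -32/15b^2 + 244/75b.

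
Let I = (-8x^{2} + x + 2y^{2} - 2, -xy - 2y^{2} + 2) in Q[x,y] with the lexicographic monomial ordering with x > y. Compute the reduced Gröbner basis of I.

G = {x + \tfrac{15}{8}y^{3} + \tfrac{1}{8}y^{2} - \tfrac{15}{8}y - \tfrac{1}{8}, y^{4} + \tfrac{1}{15}y^{3} - \tfrac{31}{15}y^{2} - \tfrac{1}{15}y + \tfrac{16}{15}}

Buchberger's algorithm terminates because the ascending chain of leading-term ideals stabilizes.

f_1 = -8x^{2} + x + 2y^{2} - 2, LT = x^{2}.
f_2 = -xy - 2y^{2} + 2, LT = xy.

S(f_1,f_2): lcm = x^{2}y. S = -2xy^{2} - \tfrac{1}{8}xy + 2x - \tfrac{1}{4}y^{3} + \tfrac{1}{4}y.
  reduce S modulo (f_1, f_2):
  remainder 2x + \tfrac{15}{4}y^{3} + \tfrac{1}{4}y^{2} - \tfrac{15}{4}y - \tfrac{1}{4} ≠ 0; add g_3 = 2x + \tfrac{15}{4}y^{3} + \tfrac{1}{4}y^{2} - \tfrac{15}{4}y - \tfrac{1}{4} to the basis.

S(f_1,g_3): lcm = x^{2}. S = -\tfrac{15}{8}xy^{3} - \tfrac{1}{8}xy^{2} + \tfrac{15}{8}xy - \tfrac{1}{4}y^{2} + \tfrac{1}{4}.
  reduce S modulo (f_1, f_2, g_3):
  remainder \tfrac{15}{4}y^{4} + \tfrac{1}{4}y^{3} - \tfrac{31}{4}y^{2} - \tfrac{1}{4}y + 4 ≠ 0; add g_4 = \tfrac{15}{4}y^{4} + \tfrac{1}{4}y^{3} - \tfrac{31}{4}y^{2} - \tfrac{1}{4}y + 4 to the basis.

The other S-polynomials (S(f_2,g_3), S(f_1,g_4), S(f_2,g_4), S(g_3,g_4)) all reduce to 0 modulo the current basis, so we have a Gröbner basis.
Inter-reduce: drop elements whose leading term is divisible by another's, tail-reduce, and make monic.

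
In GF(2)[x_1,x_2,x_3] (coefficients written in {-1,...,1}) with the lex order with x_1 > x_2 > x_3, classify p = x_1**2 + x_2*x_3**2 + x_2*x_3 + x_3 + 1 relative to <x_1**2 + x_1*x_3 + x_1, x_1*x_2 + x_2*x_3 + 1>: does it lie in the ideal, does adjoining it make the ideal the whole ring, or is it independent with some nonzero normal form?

First compute the reduced Gröbner basis of I by Buchberger's algorithm.
f_1 = x_1**2 + x_1*x_3 + x_1, LT = x_1**2.
f_2 = x_1*x_2 + x_2*x_3 + 1, LT = x_1*x_2.

S(f_1,f_2): lcm = x_1**2*x_2. S = x_1*x_2 + x_1.
  leading term x_1*x_2: subtract (1)·f_2 from x_1*x_2 + x_1 → x_1 + x_2*x_3 + 1
  leading term x_1: no divisor's leading term divides it; move x_1 to the remainder.
  leading term x_2*x_3: no divisor's leading term divides it; move x_2*x_3 to the remainder.
  leading term 1: no divisor's leading term divides it; move 1 to the remainder.
  remainder x_1 + x_2*x_3 + 1 ≠ 0; add h_3 = x_1 + x_2*x_3 + 1 to the basis.

S(f_1,h_3): lcm = x_1**2. S = x_1*x_2*x_3 + x_1*x_3.
  leading term x_1*x_2*x_3: subtract (x_3)·f_2 from x_1*x_2*x_3 + x_1*x_3 → x_1*x_3 + x_2*x_3**2 + x_3
  leading term x_1*x_3: subtract (x_3)·h_3 from x_1*x_3 + x_2*x_3**2 + x_3 → 0
  remainder 0.

S(f_2,h_3): lcm = x_1*x_2. S = x_2**2*x_3 + x_2*x_3 + x_2 + 1.
  leading term x_2**2*x_3: no divisor's leading term divides it; move x_2**2*x_3 to the remainder.
  leading term x_2*x_3: no divisor's leading term divides it; move x_2*x_3 to the remainder.
  leading term x_2: no divisor's leading term divides it; move x_2 to the remainder.
  leading term 1: no divisor's leading term divides it; move 1 to the remainder.
  remainder x_2**2*x_3 + x_2*x_3 + x_2 + 1 ≠ 0; add h_4 = x_2**2*x_3 + x_2*x_3 + x_2 + 1 to the basis.

S(f_1,h_4): leading monomials are coprime, so the S-polynomial reduces to 0 (Buchberger's first criterion).
S(f_2,h_4): lcm = x_1*x_2**2*x_3. S = x_1*x_2*x_3 + x_1*x_2 + x_1 + x_2**2*x_3**2 + x_2*x_3.
  leading term x_1*x_2*x_3: subtract (x_3)·f_2 from x_1*x_2*x_3 + x_1*x_2 + x_1 + x_2**2*x_3**2 + x_2*x_3 → x_1*x_2 + x_1 + x_2**2*x_3**2 + x_2*x_3**2 + x_2*x_3 + x_3
  leading term x_1*x_2: subtract (1)·f_2 from x_1*x_2 + x_1 + x_2**2*x_3**2 + x_2*x_3**2 + x_2*x_3 + x_3 → x_1 + x_2**2*x_3**2 + x_2*x_3**2 + x_3 + 1
  leading term x_1: subtract (1)·h_3 from x_1 + x_2**2*x_3**2 + x_2*x_3**2 + x_3 + 1 → x_2**2*x_3**2 + x_2*x_3**2 + x_2*x_3 + x_3
  leading term x_2**2*x_3**2: subtract (x_3)·h_4 from x_2**2*x_3**2 + x_2*x_3**2 + x_2*x_3 + x_3 → 0
  remainder 0.

S(h_3,h_4): leading monomials are coprime, so the S-polynomial reduces to 0 (Buchberger's first criterion).
Every S-polynomial of the final basis reduces to 0, so we have a Gröbner basis.
Inter-reduce: drop elements whose leading term is divisible by another's, tail-reduce, and make monic.
Reduced Gröbner basis: {x_1 + x_2*x_3 + 1, x_2**2*x_3 + x_2*x_3 + x_2 + 1}.
Label its elements g_1 = x_1 + x_2*x_3 + 1, g_2 = x_2**2*x_3 + x_2*x_3 + x_2 + 1.

Reduce p = x_1**2 + x_2*x_3**2 + x_2*x_3 + x_3 + 1 modulo G:
  leading term x_1**2: subtract (x_1)·g_1 from x_1**2 + x_2*x_3**2 + x_2*x_3 + x_3 + 1 → x_1*x_2*x_3 + x_1 + x_2*x_3**2 + x_2*x_3 + x_3 + 1
  leading term x_1*x_2*x_3: subtract (x_2*x_3)·g_1 from x_1*x_2*x_3 + x_1 + x_2*x_3**2 + x_2*x_3 + x_3 + 1 → x_1 + x_2**2*x_3**2 + x_2*x_3**2 + x_3 + 1
  leading term x_1: subtract (1)·g_1 from x_1 + x_2**2*x_3**2 + x_2*x_3**2 + x_3 + 1 → x_2**2*x_3**2 + x_2*x_3**2 + x_2*x_3 + x_3
  leading term x_2**2*x_3**2: subtract (x_3)·g_2 from x_2**2*x_3**2 + x_2*x_3**2 + x_2*x_3 + x_3 → 0
  normal form = 0.
Since the normal form is 0, p ∈ I.

x_1**2 + x_2*x_3**2 + x_2*x_3 + x_3 + 1 lies in I (it reduces to 0).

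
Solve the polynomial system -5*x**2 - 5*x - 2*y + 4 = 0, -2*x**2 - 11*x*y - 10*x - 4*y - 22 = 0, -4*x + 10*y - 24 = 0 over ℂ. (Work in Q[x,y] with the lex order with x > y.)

{(-1, 2)}

Compute a lex Gröbner basis by Buchberger's algorithm.
f_1 = -5*x**2 - 5*x - 2*y + 4, LT = x**2.
f_2 = -2*x**2 - 11*x*y - 10*x - 4*y - 22, LT = x**2.
f_3 = -4*x + 10*y - 24, LT = x.

S(f_1,f_2): lcm = x**2. S = -11/2*x*y - 4*x - 8/5*y - 59/5.
  reduce S modulo (f_1, f_2, f_3):
  remainder -55/4*y**2 + 107/5*y + 61/5 ≠ 0; add h_4 = -55/4*y**2 + 107/5*y + 61/5 to the basis.

S(f_1,f_3): lcm = x**2. S = 5/2*x*y - 5*x + 2/5*y - 4/5.
  reduce S modulo (f_1, f_2, f_3, h_4):
  remainder -1911/110*y + 1911/55 ≠ 0; add h_5 = -1911/110*y + 1911/55 to the basis.

The other S-polynomials (S(f_2,f_3), S(f_1,h_4), S(f_2,h_4), S(f_3,h_4), S(f_1,h_5), S(f_2,h_5), S(f_3,h_5), S(h_4,h_5)) all reduce to 0 modulo the current basis, so we have a Gröbner basis.
Inter-reduce: drop elements whose leading term is divisible by another's, tail-reduce, and make monic.
Reduced Gröbner basis: {x + 1, y - 2}.

A lex Gröbner basis eliminates variables successively. Here y - 2 depends only on y, with roots {2}; lifting each root through the earlier basis elements recovers the full solutions.
  y = 2: the earlier basis element becomes x + 1 = 0, giving x = -1 — point (-1, 2).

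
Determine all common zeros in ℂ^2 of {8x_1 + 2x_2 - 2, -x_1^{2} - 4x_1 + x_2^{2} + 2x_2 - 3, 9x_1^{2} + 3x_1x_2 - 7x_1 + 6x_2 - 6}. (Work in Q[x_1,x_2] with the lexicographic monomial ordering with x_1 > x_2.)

Compute a lex Gröbner basis by Buchberger's algorithm.
f_1 = 8x_1 + 2x_2 - 2, LT = x_1.
f_2 = -x_1^{2} - 4x_1 + x_2^{2} + 2x_2 - 3, LT = x_1^{2}.
f_3 = 9x_1^{2} + 3x_1x_2 - 7x_1 + 6x_2 - 6, LT = x_1^{2}.

S(f_1,f_2): lcm = x_1^{2}. S = \tfrac{1}{4}x_1x_2 - \tfrac{17}{4}x_1 + x_2^{2} + 2x_2 - 3.
  reduce S modulo (f_1, f_2, f_3):
  remainder \tfrac{15}{16}x_2^{2} + \tfrac{25}{8}x_2 - \tfrac{65}{16} ≠ 0; add h_4 = \tfrac{15}{16}x_2^{2} + \tfrac{25}{8}x_2 - \tfrac{65}{16} to the basis.

S(f_1,f_3): lcm = x_1^{2}. S = -\tfrac{1}{12}x_1x_2 + \tfrac{19}{36}x_1 - \tfrac{2}{3}x_2 + \tfrac{2}{3}.
  reduce S modulo (f_1, f_2, f_3, h_4):
  remainder -\tfrac{8}{9}x_2 + \tfrac{8}{9} ≠ 0; add h_5 = -\tfrac{8}{9}x_2 + \tfrac{8}{9} to the basis.

The other S-polynomials (S(f_2,f_3), S(f_1,h_4), S(f_2,h_4), S(f_3,h_4), S(f_1,h_5), S(f_2,h_5), S(f_3,h_5), S(h_4,h_5)) all reduce to 0 modulo the current basis, so we have a Gröbner basis.
Inter-reduce: drop elements whose leading term is divisible by another's, tail-reduce, and make monic.
Reduced Gröbner basis: {x_1, x_2 - 1}.

A lex Gröbner basis eliminates variables successively. Here x_2 - 1 depends only on x_2, with roots {1}; lifting each root through the earlier basis elements recovers the full solutions.
  x_2 = 1: the earlier basis element becomes x_1 = 0, giving x_1 = 0 — point (0, 1).

{(0, 1)}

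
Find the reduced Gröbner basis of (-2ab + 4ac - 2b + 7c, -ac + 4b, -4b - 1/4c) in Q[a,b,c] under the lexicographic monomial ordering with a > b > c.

G = {b, c}

This is the nonlinear analogue of row-reducing a linear system.

f_1 = -2ab + 4ac - 2b + 7c, LT = ab.
f_2 = -ac + 4b, LT = ac.
f_3 = -4b - 1/4c, LT = b.

S(f_1,f_2): lcm = abc. S = -2ac^2 + 4b^2 + bc - 7/2c^2.
  leading term ac^2: subtract (2c)·f_2 from -2ac^2 + 4b^2 + bc - 7/2c^2 → 4b^2 - 7bc - 7/2c^2
  leading term b^2: subtract (-b)·f_3 from 4b^2 - 7bc - 7/2c^2 → -29/4bc - 7/2c^2
  leading term bc: subtract (29/16c)·f_3 from -29/4bc - 7/2c^2 → -195/64c^2
  leading term c^2: no divisor's leading term divides it; move -195/64c^2 to the remainder.
  remainder -195/64c^2 ≠ 0; add g_4 = -195/64c^2 to the basis.

S(f_1,f_3): lcm = ab. S = -33/16ac + b - 7/2c.
  leading term ac: subtract (33/16)·f_2 from -33/16ac + b - 7/2c → -29/4b - 7/2c
  leading term b: subtract (29/16)·f_3 from -29/4b - 7/2c → -195/64c
  leading term c: no divisor's leading term divides it; move -195/64c to the remainder.
  remainder -195/64c ≠ 0; add g_5 = -195/64c to the basis.

The other S-polynomials (S(f_2,f_3), S(f_1,g_4), S(f_2,g_4), S(f_3,g_4), S(f_1,g_5), S(f_2,g_5), S(f_3,g_5), S(g_4,g_5)) all reduce to 0 modulo the current basis, so we have a Gröbner basis.
Inter-reduce: drop elements whose leading term is divisible by another's, tail-reduce, and make monic.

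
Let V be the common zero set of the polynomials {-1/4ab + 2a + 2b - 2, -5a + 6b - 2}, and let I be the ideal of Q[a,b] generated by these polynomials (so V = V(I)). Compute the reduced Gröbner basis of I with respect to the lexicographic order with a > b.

f_1 = -1/4ab + 2a + 2b - 2, LT = ab.
f_2 = -5a + 6b - 2, LT = a.

S(f_1,f_2): lcm = ab. S = -8a + 6/5b^2 - 42/5b + 8.
  reduce S modulo (f_1, f_2):
  remainder 6/5b^2 - 18b + 56/5 ≠ 0; add g_3 = 6/5b^2 - 18b + 56/5 to the basis.

The other S-polynomials (S(f_1,g_3), S(f_2,g_3)) all reduce to 0 modulo the current basis, so we have a Gröbner basis.
Inter-reduce: drop elements whose leading term is divisible by another's, tail-reduce, and make monic.

G = {a - 6/5b + 2/5, b^2 - 15b + 28/3}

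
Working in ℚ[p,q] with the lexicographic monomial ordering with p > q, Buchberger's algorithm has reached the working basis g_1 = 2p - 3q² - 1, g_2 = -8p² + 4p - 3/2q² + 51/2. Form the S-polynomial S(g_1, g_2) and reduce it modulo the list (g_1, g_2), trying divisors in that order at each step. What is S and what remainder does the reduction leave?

lcm(LM(g_1), LM(g_2)) = p².
S = (lcm/LT(g_1))·g_1 − (lcm/LT(g_2))·g_2 = -3/2pq² - 3/16q² + 51/16.
Reduce S modulo (g_1, g_2) in that order:
  leading term pq²: subtract (-¾q²)·g_1 from -3/2pq² - 3/16q² + 51/16 → -9/4q⁴ - 15/16q² + 51/16
  leading term q⁴: no divisor's leading term divides it; move -9/4q⁴ to the remainder.
  leading term q²: no divisor's leading term divides it; move -15/16q² to the remainder.
  leading term 1: no divisor's leading term divides it; move 51/16 to the remainder.
The remainder -9/4q⁴ - 15/16q² + 51/16 is nonzero, so it would be added as the next basis element.

S(g_1, g_2) = -3/2pq² - 3/16q² + 51/16; remainder on division = -9/4q⁴ - 15/16q² + 51/16.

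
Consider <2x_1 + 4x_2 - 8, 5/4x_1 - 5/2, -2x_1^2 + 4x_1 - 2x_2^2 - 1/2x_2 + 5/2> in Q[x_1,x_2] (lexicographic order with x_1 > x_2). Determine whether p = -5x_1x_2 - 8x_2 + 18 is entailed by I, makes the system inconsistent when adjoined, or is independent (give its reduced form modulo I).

First compute the reduced Gröbner basis of I by Buchberger's algorithm.
f_1 = 2x_1 + 4x_2 - 8, LT = x_1.
f_2 = 5/4x_1 - 5/2, LT = x_1.
f_3 = -2x_1^2 + 4x_1 - 2x_2^2 - 1/2x_2 + 5/2, LT = x_1^2.

S(f_1,f_2): lcm = x_1. S = 2x_2 - 2.
  leading term x_2: no divisor's leading term divides it; move 2x_2 to the remainder.
  leading term 1: no divisor's leading term divides it; move -2 to the remainder.
  remainder 2x_2 - 2 ≠ 0; add h_4 = 2x_2 - 2 to the basis.

S(f_1,f_3): lcm = x_1^2. S = 2x_1x_2 - 2x_1 - x_2^2 - 1/4x_2 + 5/4.
  leading term x_1x_2: subtract (x_2)·f_1 from 2x_1x_2 - 2x_1 - x_2^2 - 1/4x_2 + 5/4 → -2x_1 - 5x_2^2 + 31/4x_2 + 5/4
  leading term x_1: subtract (-1)·f_1 from -2x_1 - 5x_2^2 + 31/4x_2 + 5/4 → -5x_2^2 + 47/4x_2 - 27/4
  leading term x_2^2: subtract (-5/2x_2)·h_4 from -5x_2^2 + 47/4x_2 - 27/4 → 27/4x_2 - 27/4
  leading term x_2: subtract (27/8)·h_4 from 27/4x_2 - 27/4 → 0
  remainder 0.

S(f_2,f_3): lcm = x_1^2. S = -x_2^2 - 1/4x_2 + 5/4.
  leading term x_2^2: subtract (-1/2x_2)·h_4 from -x_2^2 - 1/4x_2 + 5/4 → -5/4x_2 + 5/4
  leading term x_2: subtract (-5/8)·h_4 from -5/4x_2 + 5/4 → 0
  remainder 0.

S(f_1,h_4): leading monomials are coprime, so the S-polynomial reduces to 0 (Buchberger's first criterion).
S(f_2,h_4): leading monomials are coprime, so the S-polynomial reduces to 0 (Buchberger's first criterion).
S(f_3,h_4): leading monomials are coprime, so the S-polynomial reduces to 0 (Buchberger's first criterion).
Every S-polynomial of the final basis reduces to 0, so we have a Gröbner basis.
Inter-reduce: drop elements whose leading term is divisible by another's, tail-reduce, and make monic.
Reduced Gröbner basis: {x_1 - 2, x_2 - 1}.
Label its elements g_1 = x_1 - 2, g_2 = x_2 - 1.

Reduce p = -5x_1x_2 - 8x_2 + 18 modulo G:
  leading term x_1x_2: subtract (-5x_2)·g_1 from -5x_1x_2 - 8x_2 + 18 → -18x_2 + 18
  leading term x_2: subtract (-18)·g_2 from -18x_2 + 18 → 0
  normal form = 0.
Since the normal form is 0, p ∈ I.

-5x_1x_2 - 8x_2 + 18 lies in I (it reduces to 0).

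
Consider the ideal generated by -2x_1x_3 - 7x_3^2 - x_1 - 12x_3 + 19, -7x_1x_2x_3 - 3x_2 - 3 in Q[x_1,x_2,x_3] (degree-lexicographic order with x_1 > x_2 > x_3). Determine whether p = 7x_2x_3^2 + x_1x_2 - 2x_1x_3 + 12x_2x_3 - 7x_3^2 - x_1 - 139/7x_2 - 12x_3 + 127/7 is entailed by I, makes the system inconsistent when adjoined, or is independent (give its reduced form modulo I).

7x_2x_3^2 + x_1x_2 - 2x_1x_3 + 12x_2x_3 - 7x_3^2 - x_1 - 139/7x_2 - 12x_3 + 127/7 lies in I (it reduces to 0).

First compute the reduced Gröbner basis of I by Buchberger's algorithm.
f_1 = -2x_1x_3 - 7x_3^2 - x_1 - 12x_3 + 19, LT = x_1x_3.
f_2 = -7x_1x_2x_3 - 3x_2 - 3, LT = x_1x_2x_3.

S(f_1,f_2): lcm = x_1x_2x_3. S = 7/2x_2x_3^2 + 1/2x_1x_2 + 6x_2x_3 - 139/14x_2 - 3/7.
  leading term x_2x_3^2: no divisor's leading term divides it; move 7/2x_2x_3^2 to the remainder.
  leading term x_1x_2: no divisor's leading term divides it; move 1/2x_1x_2 to the remainder.
  leading term x_2x_3: no divisor's leading term divides it; move 6x_2x_3 to the remainder.
  leading term x_2: no divisor's leading term divides it; move -139/14x_2 to the remainder.
  leading term 1: no divisor's leading term divides it; move -3/7 to the remainder.
  remainder 7/2x_2x_3^2 + 1/2x_1x_2 + 6x_2x_3 - 139/14x_2 - 3/7 ≠ 0; add h_3 = 7/2x_2x_3^2 + 1/2x_1x_2 + 6x_2x_3 - 139/14x_2 - 3/7 to the basis.

S(f_1,h_3): lcm = x_1x_2x_3^2. S = 7/2x_2x_3^3 - 1/7x_1^2x_2 - 17/14x_1x_2x_3 + 6x_2x_3^2 + 139/49x_1x_2 - 19/2x_2x_3 + 6/49x_1.
  leading term x_2x_3^3: subtract (x_3)·h_3 from 7/2x_2x_3^3 - 1/7x_1^2x_2 - 17/14x_1x_2x_3 + 6x_2x_3^2 + 139/49x_1x_2 - 19/2x_2x_3 + 6/49x_1 → -1/7x_1^2x_2 - 12/7x_1x_2x_3 + 139/49x_1x_2 + 3/7x_2x_3 + 6/49x_1 + 3/7x_3
  leading term x_1^2x_2: no divisor's leading term divides it; move -1/7x_1^2x_2 to the remainder.
  leading term x_1x_2x_3: subtract (6/7x_2)·f_1 from -12/7x_1x_2x_3 + 139/49x_1x_2 + 3/7x_2x_3 + 6/49x_1 + 3/7x_3 → 6x_2x_3^2 + 181/49x_1x_2 + 75/7x_2x_3 + 6/49x_1 - 114/7x_2 + 3/7x_3
  leading term x_2x_3^2: subtract (12/7)·h_3 from 6x_2x_3^2 + 181/49x_1x_2 + 75/7x_2x_3 + 6/49x_1 - 114/7x_2 + 3/7x_3 → 139/49x_1x_2 + 3/7x_2x_3 + 6/49x_1 + 36/49x_2 + 3/7x_3 + 36/49
  leading term x_1x_2: no divisor's leading term divides it; move 139/49x_1x_2 to the remainder.
  leading term x_2x_3: no divisor's leading term divides it; move 3/7x_2x_3 to the remainder.
  leading term x_1: no divisor's leading term divides it; move 6/49x_1 to the remainder.
  leading term x_2: no divisor's leading term divides it; move 36/49x_2 to the remainder.
  leading term x_3: no divisor's leading term divides it; move 3/7x_3 to the remainder.
  leading term 1: no divisor's leading term divides it; move 36/49 to the remainder.
  remainder -1/7x_1^2x_2 + 139/49x_1x_2 + 3/7x_2x_3 + 6/49x_1 + 36/49x_2 + 3/7x_3 + 36/49 ≠ 0; add h_4 = -1/7x_1^2x_2 + 139/49x_1x_2 + 3/7x_2x_3 + 6/49x_1 + 36/49x_2 + 3/7x_3 + 36/49 to the basis.

The other S-polynomials (S(f_2,h_3), S(f_1,h_4), S(f_2,h_4), S(h_3,h_4)) all reduce to 0 modulo the current basis, so we have a Gröbner basis.
Inter-reduce: drop elements whose leading term is divisible by another's, tail-reduce, and make monic.
Reduced Gröbner basis: {x_1^2x_2 - 139/7x_1x_2 - 3x_2x_3 - 6/7x_1 - 36/7x_2 - 3x_3 - 36/7, x_2x_3^2 + 1/7x_1x_2 + 12/7x_2x_3 - 139/49x_2 - 6/49, x_1x_3 + 7/2x_3^2 + 1/2x_1 + 6x_3 - 19/2}.
Label its elements g_1 = x_1^2x_2 - 139/7x_1x_2 - 3x_2x_3 - 6/7x_1 - 36/7x_2 - 3x_3 - 36/7, g_2 = x_2x_3^2 + 1/7x_1x_2 + 12/7x_2x_3 - 139/49x_2 - 6/49, g_3 = x_1x_3 + 7/2x_3^2 + 1/2x_1 + 6x_3 - 19/2.

Reduce p = 7x_2x_3^2 + x_1x_2 - 2x_1x_3 + 12x_2x_3 - 7x_3^2 - x_1 - 139/7x_2 - 12x_3 + 127/7 modulo G:
  leading term x_2x_3^2: subtract (7)·g_2 from 7x_2x_3^2 + x_1x_2 - 2x_1x_3 + 12x_2x_3 - 7x_3^2 - x_1 - 139/7x_2 - 12x_3 + 127/7 → -2x_1x_3 - 7x_3^2 - x_1 - 12x_3 + 19
  leading term x_1x_3: subtract (-2)·g_3 from -2x_1x_3 - 7x_3^2 - x_1 - 12x_3 + 19 → 0
  normal form = 0.
Since the normal form is 0, p ∈ I.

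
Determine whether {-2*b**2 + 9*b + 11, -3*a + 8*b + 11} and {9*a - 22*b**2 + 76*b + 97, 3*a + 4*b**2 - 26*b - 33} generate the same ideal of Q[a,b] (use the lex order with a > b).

No, the ideals differ.

For a fixed monomial order, each ideal has a unique reduced Gröbner basis; comparing bases decides equality.
Buchberger on the first generating set:
f_1 = -2*b**2 + 9*b + 11, LT = b**2.
f_2 = -3*a + 8*b + 11, LT = a.

The S-polynomials (S(f_1,f_2)) all reduce to 0 modulo the current basis, so we have a Gröbner basis.
Inter-reduce: drop elements whose leading term is divisible by another's, tail-reduce, and make monic.
Reduced Gröbner basis: {a - 8/3*b - 11/3, b**2 - 9/2*b - 11/2}.

Buchberger on the second generating set:
h_1 = 9*a - 22*b**2 + 76*b + 97, LT = a.
h_2 = 3*a + 4*b**2 - 26*b - 33, LT = a.

S(h_1,h_2): lcm = a. S = -34/9*b**2 + 154/9*b + 196/9.
  reduce S modulo (h_1, h_2):
  remainder -34/9*b**2 + 154/9*b + 196/9 ≠ 0; add k_3 = -34/9*b**2 + 154/9*b + 196/9 to the basis.

The other S-polynomials (S(h_1,k_3), S(h_2,k_3)) all reduce to 0 modulo the current basis, so we have a Gröbner basis.
Inter-reduce: drop elements whose leading term is divisible by another's, tail-reduce, and make monic.
Reduced Gröbner basis: {a - 134/51*b - 169/51, b**2 - 77/17*b - 98/17}.

Since the reduced bases disagree, the two ideals are not the same.
The same test decides containment: I ⊆ J iff every generator of I reduces to 0 modulo a Gröbner basis of J.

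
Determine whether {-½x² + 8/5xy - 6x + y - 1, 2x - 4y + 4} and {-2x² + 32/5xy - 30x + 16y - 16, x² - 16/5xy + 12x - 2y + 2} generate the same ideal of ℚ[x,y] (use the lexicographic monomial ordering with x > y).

Yes, the ideals are equal.

For a fixed monomial order, each ideal has a unique reduced Gröbner basis; comparing bases decides equality.
Buchberger on the first generating set:
f_1 = -½x² + 8/5xy - 6x + y - 1, LT = x².
f_2 = 2x - 4y + 4, LT = x.

S(f_1,f_2): lcm = x². S = -6/5xy + 10x - 2y + 2.
  reduce S modulo (f_1, f_2):
  remainder -12/5y² + 102/5y - 18 ≠ 0; add g_3 = -12/5y² + 102/5y - 18 to the basis.

The other S-polynomials (S(f_1,g_3), S(f_2,g_3)) all reduce to 0 modulo the current basis, so we have a Gröbner basis.
Inter-reduce: drop elements whose leading term is divisible by another's, tail-reduce, and make monic.
Reduced Gröbner basis: {x - 2y + 2, y² - 17/2y + 15/2}.

Buchberger on the second generating set:
h_1 = -2x² + 32/5xy - 30x + 16y - 16, LT = x².
h_2 = x² - 16/5xy + 12x - 2y + 2, LT = x².

S(h_1,h_2): lcm = x². S = 3x - 6y + 6.
  reduce S modulo (h_1, h_2):
  remainder 3x - 6y + 6 ≠ 0; add k_3 = 3x - 6y + 6 to the basis.

S(h_1,k_3): lcm = x². S = -6/5xy + 13x - 8y + 8.
  reduce S modulo (h_1, h_2, k_3):
  remainder -12/5y² + 102/5y - 18 ≠ 0; add k_4 = -12/5y² + 102/5y - 18 to the basis.

The other S-polynomials (S(h_2,k_3), S(h_1,k_4), S(h_2,k_4), S(k_3,k_4)) all reduce to 0 modulo the current basis, so we have a Gröbner basis.
Inter-reduce: drop elements whose leading term is divisible by another's, tail-reduce, and make monic.
Reduced Gröbner basis: {x - 2y + 2, y² - 17/2y + 15/2}.

Same reduced basis, so the two generating sets span the same ideal.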